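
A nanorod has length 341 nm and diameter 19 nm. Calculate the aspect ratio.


Aspect ratio AR = length / diameter
AR = 341 / 19
AR = 17.95

17.95


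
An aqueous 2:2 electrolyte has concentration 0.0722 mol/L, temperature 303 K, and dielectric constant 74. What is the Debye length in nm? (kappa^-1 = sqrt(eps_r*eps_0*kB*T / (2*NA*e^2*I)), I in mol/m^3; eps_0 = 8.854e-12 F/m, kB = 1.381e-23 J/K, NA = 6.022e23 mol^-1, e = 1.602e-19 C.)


Ionic strength I = 0.0722 * 2^2 * 1000 = 288.8 mol/m^3
kappa^-1 = sqrt(74 * 8.854e-12 * 1.381e-23 * 303 / (2 * 6.022e23 * (1.602e-19)^2 * 288.8))
kappa^-1 = 0.554 nm

0.554


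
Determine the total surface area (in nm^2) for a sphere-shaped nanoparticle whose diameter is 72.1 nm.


Radius r = 72.1/2 = 36.05 nm
Surface area SA = 4 * pi * r^2
SA = 4 * pi * (36.05)^2
SA = 16331.29 nm^2

16331.29


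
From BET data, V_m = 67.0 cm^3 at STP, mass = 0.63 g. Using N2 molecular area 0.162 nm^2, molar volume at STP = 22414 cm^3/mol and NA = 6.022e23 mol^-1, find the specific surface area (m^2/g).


Number of moles in monolayer = V_m / 22414 = 67.0 / 22414 = 0.0029892
Number of molecules = moles * NA = 0.0029892 * 6.022e23
SA = molecules * sigma / mass
SA = (67.0 / 22414) * 6.022e23 * 0.162e-18 / 0.63
SA = 462.9 m^2/g

462.9


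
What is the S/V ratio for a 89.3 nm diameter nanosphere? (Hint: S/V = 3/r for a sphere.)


Radius r = 89.3/2 = 44.65 nm
S/V = 3 / r = 3 / 44.65
S/V = 0.0672 nm^-1

0.0672


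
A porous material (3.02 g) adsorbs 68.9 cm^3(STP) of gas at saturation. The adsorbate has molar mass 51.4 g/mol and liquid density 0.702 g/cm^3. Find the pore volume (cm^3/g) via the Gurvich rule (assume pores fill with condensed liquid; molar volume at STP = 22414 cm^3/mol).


Moles adsorbed n = V_ads / 22414 = 68.9 / 22414 = 3.073972e-03 mol
Liquid volume V_liq = n * M / rho_liq = 3.073972e-03 * 51.4 / 0.702 = 0.22507 cm^3
Specific pore volume V_pore = V_liq / m_sample = 0.22507 / 3.02
V_pore = 0.0745 cm^3/g

0.0745


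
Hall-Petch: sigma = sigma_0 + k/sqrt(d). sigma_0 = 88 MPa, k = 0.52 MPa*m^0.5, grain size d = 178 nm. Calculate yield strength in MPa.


d = 178 nm = 1.78e-07 m
sqrt(d) = 0.0004219005
Hall-Petch contribution = k / sqrt(d) = 0.52 / 0.0004219005 = 1232.5 MPa
sigma = sigma_0 + k/sqrt(d) = 88 + 1232.5 = 1320.5 MPa

1320.5


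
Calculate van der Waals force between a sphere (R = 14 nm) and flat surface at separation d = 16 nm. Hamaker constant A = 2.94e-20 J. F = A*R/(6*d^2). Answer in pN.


Convert to SI: R = 14 nm = 1.4e-08 m, d = 16 nm = 1.6e-08 m
F = A * R / (6 * d^2)
F = 2.94e-20 * 1.4e-08 / (6 * (1.6e-08)^2)
F = 2.67969e-13 N = 0.268 pN

0.268


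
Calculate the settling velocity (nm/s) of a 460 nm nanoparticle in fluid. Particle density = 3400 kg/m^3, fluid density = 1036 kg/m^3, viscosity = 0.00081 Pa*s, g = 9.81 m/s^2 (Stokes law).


Radius R = 460/2 nm = 2.3e-07 m
Density difference = 3400 - 1036 = 2364 kg/m^3
v = 2 * R^2 * (rho_p - rho_f) * g / (9 * eta)
v = 2 * (2.3e-07)^2 * 2364 * 9.81 / (9 * 0.00081)
v = 3.36569e-07 m/s = 336.5694 nm/s

336.5694


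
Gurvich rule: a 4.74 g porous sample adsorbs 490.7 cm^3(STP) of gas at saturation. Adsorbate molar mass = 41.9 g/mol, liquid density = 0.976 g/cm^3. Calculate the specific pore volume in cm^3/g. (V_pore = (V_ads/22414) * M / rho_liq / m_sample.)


Moles adsorbed n = V_ads / 22414 = 490.7 / 22414 = 2.189257e-02 mol
Liquid volume V_liq = n * M / rho_liq = 2.189257e-02 * 41.9 / 0.976 = 0.93986 cm^3
Specific pore volume V_pore = V_liq / m_sample = 0.93986 / 4.74
V_pore = 0.1983 cm^3/g

0.1983


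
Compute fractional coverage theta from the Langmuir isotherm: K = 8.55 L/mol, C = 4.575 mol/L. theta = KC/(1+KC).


Langmuir isotherm: theta = K*C / (1 + K*C)
K*C = 8.55 * 4.575 = 39.11625
theta = 39.11625 / (1 + 39.11625) = 39.11625 / 40.11625
theta = 0.9751

0.9751


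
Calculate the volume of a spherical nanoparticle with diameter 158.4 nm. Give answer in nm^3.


Radius r = 158.4/2 = 79.2 nm
Volume V = (4/3) * pi * r^3
V = (4/3) * pi * (79.2)^3
V = 2080962.02 nm^3

2080962.02


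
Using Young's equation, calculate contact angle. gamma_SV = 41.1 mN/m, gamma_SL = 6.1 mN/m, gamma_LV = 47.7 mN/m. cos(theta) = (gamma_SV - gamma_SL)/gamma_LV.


cos(theta) = (gamma_SV - gamma_SL) / gamma_LV
cos(theta) = (41.1 - 6.1) / 47.7
cos(theta) = 0.733753
theta = arccos(0.733753) = 42.8 degrees

42.8


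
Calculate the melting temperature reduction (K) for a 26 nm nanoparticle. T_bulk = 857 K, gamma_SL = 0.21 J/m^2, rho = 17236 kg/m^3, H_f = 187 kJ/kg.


Radius R = 26/2 = 13 nm = 1.3e-08 m
Convert H_f = 187 kJ/kg = 187000 J/kg
dT = 2 * gamma_SL * T_bulk / (rho * H_f * R)
dT = 2 * 0.21 * 857 / (17236 * 187000 * 1.3e-08)
dT = 8.6 K

8.6


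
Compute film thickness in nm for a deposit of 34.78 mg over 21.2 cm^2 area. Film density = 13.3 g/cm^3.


Convert: m = 34.78 mg = 3.4780e-05 kg, A = 21.2 cm^2 = 2.1200e-03 m^2, rho = 13.3 g/cm^3 = 13300 kg/m^3
t = m / (A * rho)
t = 3.4780e-05 / (2.1200e-03 * 13300)
t = 1.2335e-06 m = 1233.5 nm

1233.5


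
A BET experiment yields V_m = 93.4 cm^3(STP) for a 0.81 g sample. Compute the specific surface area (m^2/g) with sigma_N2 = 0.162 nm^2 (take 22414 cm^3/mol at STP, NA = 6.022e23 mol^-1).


Number of moles in monolayer = V_m / 22414 = 93.4 / 22414 = 0.00416704
Number of molecules = moles * NA = 0.00416704 * 6.022e23
SA = molecules * sigma / mass
SA = (93.4 / 22414) * 6.022e23 * 0.162e-18 / 0.81
SA = 501.9 m^2/g

501.9


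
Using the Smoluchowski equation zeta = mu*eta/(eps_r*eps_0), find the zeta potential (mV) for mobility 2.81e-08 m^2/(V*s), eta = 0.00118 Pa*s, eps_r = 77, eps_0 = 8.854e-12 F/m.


Smoluchowski equation: zeta = mu * eta / (eps_r * eps_0)
zeta = 2.81e-08 * 0.00118 / (77 * 8.854e-12)
zeta = 0.048636 V = 48.64 mV

48.64


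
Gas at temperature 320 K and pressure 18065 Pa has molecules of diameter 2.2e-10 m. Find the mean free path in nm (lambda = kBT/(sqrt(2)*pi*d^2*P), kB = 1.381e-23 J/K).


Mean free path: lambda = kB*T / (sqrt(2) * pi * d^2 * P)
lambda = 1.381e-23 * 320 / (sqrt(2) * pi * (2.2e-10)^2 * 18065)
lambda = 1.13762e-06 m
lambda = 1137.62 nm

1137.62


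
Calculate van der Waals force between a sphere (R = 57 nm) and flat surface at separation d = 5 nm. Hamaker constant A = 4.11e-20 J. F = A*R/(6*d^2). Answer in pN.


Convert to SI: R = 57 nm = 5.7e-08 m, d = 5 nm = 5e-09 m
F = A * R / (6 * d^2)
F = 4.11e-20 * 5.7e-08 / (6 * (5e-09)^2)
F = 1.5618e-11 N = 15.618 pN

15.618


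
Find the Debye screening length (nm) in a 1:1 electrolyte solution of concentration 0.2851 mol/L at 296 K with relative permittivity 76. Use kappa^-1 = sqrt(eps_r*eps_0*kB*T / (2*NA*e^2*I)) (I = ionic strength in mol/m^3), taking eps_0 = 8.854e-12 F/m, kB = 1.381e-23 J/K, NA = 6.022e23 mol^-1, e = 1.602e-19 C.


Ionic strength I = 0.2851 * 1^2 * 1000 = 285.1 mol/m^3
kappa^-1 = sqrt(76 * 8.854e-12 * 1.381e-23 * 296 / (2 * 6.022e23 * (1.602e-19)^2 * 285.1))
kappa^-1 = 0.559 nm

0.559


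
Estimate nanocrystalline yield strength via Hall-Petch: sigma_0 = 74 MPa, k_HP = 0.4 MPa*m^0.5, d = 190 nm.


d = 190 nm = 1.9e-07 m
sqrt(d) = 0.0004358899
Hall-Petch contribution = k / sqrt(d) = 0.4 / 0.0004358899 = 917.7 MPa
sigma = sigma_0 + k/sqrt(d) = 74 + 917.7 = 991.7 MPa

991.7


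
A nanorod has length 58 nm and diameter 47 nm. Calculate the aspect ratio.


Aspect ratio AR = length / diameter
AR = 58 / 47
AR = 1.23

1.23


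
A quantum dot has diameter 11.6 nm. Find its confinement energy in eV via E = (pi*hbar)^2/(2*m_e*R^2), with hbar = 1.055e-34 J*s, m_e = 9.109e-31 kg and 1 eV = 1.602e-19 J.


Radius R = 11.6/2 = 5.8 nm = 5.8e-09 m
E = (pi * 1.055e-34)^2 / (2 * 9.109e-31 * (5.8e-09)^2)
E(J) = 1.79245e-21
E = E(J) / 1.602e-19 = 0.0112 eV

0.0112


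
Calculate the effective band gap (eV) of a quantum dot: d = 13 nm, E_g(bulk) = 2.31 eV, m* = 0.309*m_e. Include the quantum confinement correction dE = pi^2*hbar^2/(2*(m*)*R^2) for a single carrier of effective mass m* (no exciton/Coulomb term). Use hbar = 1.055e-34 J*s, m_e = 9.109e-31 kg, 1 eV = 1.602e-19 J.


Radius R = 13/2 nm = 6.5e-09 m
Confinement energy dE = pi^2 * hbar^2 / (2 * m_eff * m_e * R^2)
dE = pi^2 * (1.055e-34)^2 / (2 * 0.309 * 9.109e-31 * (6.5e-09)^2) J, divided by 1.602e-19 J/eV
dE = 0.0288 eV
Total band gap = E_g(bulk) + dE = 2.31 + 0.0288 = 2.3388 eV

2.3388


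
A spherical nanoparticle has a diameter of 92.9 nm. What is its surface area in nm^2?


Radius r = 92.9/2 = 46.45 nm
Surface area SA = 4 * pi * r^2
SA = 4 * pi * (46.45)^2
SA = 27113.23 nm^2

27113.23


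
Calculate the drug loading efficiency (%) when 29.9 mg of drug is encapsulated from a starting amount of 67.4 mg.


Drug loading efficiency = (drug loaded / drug initial) * 100
DLE = 29.9 / 67.4 * 100
DLE = 0.4436 * 100
DLE = 44.36%

44.36


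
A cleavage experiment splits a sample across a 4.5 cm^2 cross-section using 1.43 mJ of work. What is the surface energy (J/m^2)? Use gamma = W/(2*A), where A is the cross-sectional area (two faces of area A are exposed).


Convert: A = 4.5 cm^2 = 0.00045 m^2, W = 1.43 mJ = 0.00143 J
Cleaving exposes two faces of area A, so total new surface = 2*A and gamma = W / (2*A)
gamma = 0.00143 / (2 * 0.00045)
gamma = 1.589 J/m^2

1.589


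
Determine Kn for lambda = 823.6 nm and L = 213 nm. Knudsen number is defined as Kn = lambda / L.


Knudsen number Kn = lambda / L
Kn = 823.6 / 213
Kn = 3.8667

3.8667


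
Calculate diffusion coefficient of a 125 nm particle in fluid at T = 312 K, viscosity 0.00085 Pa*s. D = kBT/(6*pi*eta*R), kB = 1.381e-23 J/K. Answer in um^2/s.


Radius R = 125/2 = 62.5 nm = 6.25e-08 m
D = kB*T / (6*pi*eta*R)
D = 1.381e-23 * 312 / (6 * pi * 0.00085 * 6.25e-08)
D = 4.30277e-12 m^2/s = 4.303 um^2/s

4.303


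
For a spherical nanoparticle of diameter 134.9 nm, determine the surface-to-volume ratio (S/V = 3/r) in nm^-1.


Radius r = 134.9/2 = 67.45 nm
S/V = 3 / r = 3 / 67.45
S/V = 0.0445 nm^-1

0.0445


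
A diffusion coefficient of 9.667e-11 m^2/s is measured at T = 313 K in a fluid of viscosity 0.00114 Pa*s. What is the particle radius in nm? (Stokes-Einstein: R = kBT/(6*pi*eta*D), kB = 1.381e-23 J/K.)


Stokes-Einstein: R = kB*T / (6*pi*eta*D)
R = 1.381e-23 * 313 / (6 * pi * 0.00114 * 9.667e-11)
R = 2.08085e-09 m = 2.08 nm

2.08


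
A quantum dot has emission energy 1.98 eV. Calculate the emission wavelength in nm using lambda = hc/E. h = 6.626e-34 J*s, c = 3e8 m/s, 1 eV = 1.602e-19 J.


Convert energy: E = 1.98 eV = 1.98 * 1.602e-19 = 3.17196e-19 J
lambda = h*c / E = 6.626e-34 * 3e8 / 3.17196e-19
lambda = 6.26679e-07 m = 626.7 nm

626.7


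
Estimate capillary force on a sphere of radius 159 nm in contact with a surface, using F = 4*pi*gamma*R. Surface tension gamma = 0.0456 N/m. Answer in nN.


Convert radius: R = 159 nm = 1.59e-07 m
F = 4 * pi * gamma * R
F = 4 * pi * 0.0456 * 1.59e-07
F = 9.11112e-08 N = 91.1112 nN

91.1112


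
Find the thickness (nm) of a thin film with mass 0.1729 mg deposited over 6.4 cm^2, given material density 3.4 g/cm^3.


Convert: m = 0.1729 mg = 1.7290e-07 kg, A = 6.4 cm^2 = 6.4000e-04 m^2, rho = 3.4 g/cm^3 = 3400 kg/m^3
t = m / (A * rho)
t = 1.7290e-07 / (6.4000e-04 * 3400)
t = 7.9458e-08 m = 79.5 nm

79.5


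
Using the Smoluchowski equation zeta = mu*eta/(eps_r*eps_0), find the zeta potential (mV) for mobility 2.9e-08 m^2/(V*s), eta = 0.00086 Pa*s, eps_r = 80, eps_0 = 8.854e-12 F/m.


Smoluchowski equation: zeta = mu * eta / (eps_r * eps_0)
zeta = 2.9e-08 * 0.00086 / (80 * 8.854e-12)
zeta = 0.03521 V = 35.21 mV

35.21


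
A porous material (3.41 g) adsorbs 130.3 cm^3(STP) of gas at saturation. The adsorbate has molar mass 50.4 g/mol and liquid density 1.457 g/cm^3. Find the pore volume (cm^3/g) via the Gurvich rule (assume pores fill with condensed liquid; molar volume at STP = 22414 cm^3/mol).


Moles adsorbed n = V_ads / 22414 = 130.3 / 22414 = 5.813331e-03 mol
Liquid volume V_liq = n * M / rho_liq = 5.813331e-03 * 50.4 / 1.457 = 0.20109 cm^3
Specific pore volume V_pore = V_liq / m_sample = 0.20109 / 3.41
V_pore = 0.059 cm^3/g

0.059


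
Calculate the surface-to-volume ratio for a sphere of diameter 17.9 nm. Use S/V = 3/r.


Radius r = 17.9/2 = 8.95 nm
S/V = 3 / r = 3 / 8.95
S/V = 0.3352 nm^-1

0.3352


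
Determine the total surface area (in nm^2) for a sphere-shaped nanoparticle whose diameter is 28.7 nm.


Radius r = 28.7/2 = 14.35 nm
Surface area SA = 4 * pi * r^2
SA = 4 * pi * (14.35)^2
SA = 2587.7 nm^2

2587.7


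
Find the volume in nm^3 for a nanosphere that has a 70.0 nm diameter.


Radius r = 70.0/2 = 35 nm
Volume V = (4/3) * pi * r^3
V = (4/3) * pi * (35)^3
V = 179594.38 nm^3

179594.38


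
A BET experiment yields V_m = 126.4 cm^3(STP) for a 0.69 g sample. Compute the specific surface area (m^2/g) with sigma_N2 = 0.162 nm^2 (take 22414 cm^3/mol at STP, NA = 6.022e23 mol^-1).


Number of moles in monolayer = V_m / 22414 = 126.4 / 22414 = 0.00563933
Number of molecules = moles * NA = 0.00563933 * 6.022e23
SA = molecules * sigma / mass
SA = (126.4 / 22414) * 6.022e23 * 0.162e-18 / 0.69
SA = 797.3 m^2/g

797.3


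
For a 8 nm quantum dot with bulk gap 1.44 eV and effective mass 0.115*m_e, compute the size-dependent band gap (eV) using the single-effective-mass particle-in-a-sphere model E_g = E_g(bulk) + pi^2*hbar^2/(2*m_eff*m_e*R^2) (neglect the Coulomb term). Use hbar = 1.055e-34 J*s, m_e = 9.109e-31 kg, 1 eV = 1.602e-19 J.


Radius R = 8/2 nm = 4e-09 m
Confinement energy dE = pi^2 * hbar^2 / (2 * m_eff * m_e * R^2)
dE = pi^2 * (1.055e-34)^2 / (2 * 0.115 * 9.109e-31 * (4e-09)^2) J, divided by 1.602e-19 J/eV
dE = 0.2046 eV
Total band gap = E_g(bulk) + dE = 1.44 + 0.2046 = 1.6446 eV

1.6446


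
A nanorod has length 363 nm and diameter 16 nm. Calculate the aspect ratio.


Aspect ratio AR = length / diameter
AR = 363 / 16
AR = 22.69

22.69


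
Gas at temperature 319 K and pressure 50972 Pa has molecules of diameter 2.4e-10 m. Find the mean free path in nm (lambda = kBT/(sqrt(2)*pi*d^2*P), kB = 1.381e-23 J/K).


Mean free path: lambda = kB*T / (sqrt(2) * pi * d^2 * P)
lambda = 1.381e-23 * 319 / (sqrt(2) * pi * (2.4e-10)^2 * 50972)
lambda = 3.37727e-07 m
lambda = 337.73 nm

337.73


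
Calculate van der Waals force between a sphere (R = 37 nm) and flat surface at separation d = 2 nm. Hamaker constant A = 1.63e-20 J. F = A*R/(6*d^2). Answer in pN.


Convert to SI: R = 37 nm = 3.7e-08 m, d = 2 nm = 2e-09 m
F = A * R / (6 * d^2)
F = 1.63e-20 * 3.7e-08 / (6 * (2e-09)^2)
F = 2.51292e-11 N = 25.129 pN

25.129


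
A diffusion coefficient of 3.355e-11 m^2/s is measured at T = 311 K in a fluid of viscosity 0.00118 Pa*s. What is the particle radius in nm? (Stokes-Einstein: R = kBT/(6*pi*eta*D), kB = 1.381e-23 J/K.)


Stokes-Einstein: R = kB*T / (6*pi*eta*D)
R = 1.381e-23 * 311 / (6 * pi * 0.00118 * 3.355e-11)
R = 5.75544e-09 m = 5.76 nm

5.76


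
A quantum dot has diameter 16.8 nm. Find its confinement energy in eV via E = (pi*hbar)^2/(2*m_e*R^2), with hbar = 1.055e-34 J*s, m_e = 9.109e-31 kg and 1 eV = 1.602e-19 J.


Radius R = 16.8/2 = 8.4 nm = 8.4e-09 m
E = (pi * 1.055e-34)^2 / (2 * 9.109e-31 * (8.4e-09)^2)
E(J) = 8.54566e-22
E = E(J) / 1.602e-19 = 0.0053 eV

0.0053


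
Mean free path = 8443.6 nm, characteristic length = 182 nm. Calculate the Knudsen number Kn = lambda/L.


Knudsen number Kn = lambda / L
Kn = 8443.6 / 182
Kn = 46.3934

46.3934


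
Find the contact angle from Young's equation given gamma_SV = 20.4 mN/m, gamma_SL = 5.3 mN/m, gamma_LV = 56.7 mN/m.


cos(theta) = (gamma_SV - gamma_SL) / gamma_LV
cos(theta) = (20.4 - 5.3) / 56.7
cos(theta) = 0.266314
theta = arccos(0.266314) = 74.55 degrees

74.55


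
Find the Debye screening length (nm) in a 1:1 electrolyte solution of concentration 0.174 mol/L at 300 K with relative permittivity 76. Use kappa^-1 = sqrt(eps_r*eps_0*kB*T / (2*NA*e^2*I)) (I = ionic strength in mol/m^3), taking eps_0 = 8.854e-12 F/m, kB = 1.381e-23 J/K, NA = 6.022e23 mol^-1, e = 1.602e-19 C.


Ionic strength I = 0.174 * 1^2 * 1000 = 174 mol/m^3
kappa^-1 = sqrt(76 * 8.854e-12 * 1.381e-23 * 300 / (2 * 6.022e23 * (1.602e-19)^2 * 174))
kappa^-1 = 0.72 nm

0.72


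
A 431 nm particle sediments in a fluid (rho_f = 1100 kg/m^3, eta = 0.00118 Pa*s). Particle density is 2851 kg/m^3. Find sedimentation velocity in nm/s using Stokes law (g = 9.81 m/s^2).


Radius R = 431/2 nm = 2.155e-07 m
Density difference = 2851 - 1100 = 1751 kg/m^3
v = 2 * R^2 * (rho_p - rho_f) * g / (9 * eta)
v = 2 * (2.155e-07)^2 * 1751 * 9.81 / (9 * 0.00118)
v = 1.50229e-07 m/s = 150.2295 nm/s

150.2295


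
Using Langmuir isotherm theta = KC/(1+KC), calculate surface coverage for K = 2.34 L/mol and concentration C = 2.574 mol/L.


Langmuir isotherm: theta = K*C / (1 + K*C)
K*C = 2.34 * 2.574 = 6.02316
theta = 6.02316 / (1 + 6.02316) = 6.02316 / 7.02316
theta = 0.8576

0.8576


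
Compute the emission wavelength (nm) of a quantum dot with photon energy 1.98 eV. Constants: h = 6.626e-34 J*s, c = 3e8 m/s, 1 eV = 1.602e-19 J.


Convert energy: E = 1.98 eV = 1.98 * 1.602e-19 = 3.17196e-19 J
lambda = h*c / E = 6.626e-34 * 3e8 / 3.17196e-19
lambda = 6.26679e-07 m = 626.7 nm

626.7


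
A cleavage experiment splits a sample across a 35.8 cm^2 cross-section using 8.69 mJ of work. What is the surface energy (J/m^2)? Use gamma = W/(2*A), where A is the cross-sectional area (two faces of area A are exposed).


Convert: A = 35.8 cm^2 = 0.00358 m^2, W = 8.69 mJ = 0.00869 J
Cleaving exposes two faces of area A, so total new surface = 2*A and gamma = W / (2*A)
gamma = 0.00869 / (2 * 0.00358)
gamma = 1.214 J/m^2

1.214


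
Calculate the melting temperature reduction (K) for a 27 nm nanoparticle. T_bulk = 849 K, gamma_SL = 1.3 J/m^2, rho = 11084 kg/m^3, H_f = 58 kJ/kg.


Radius R = 27/2 = 13.5 nm = 1.35e-08 m
Convert H_f = 58 kJ/kg = 58000 J/kg
dT = 2 * gamma_SL * T_bulk / (rho * H_f * R)
dT = 2 * 1.3 * 849 / (11084 * 58000 * 1.35e-08)
dT = 254.3 K

254.3


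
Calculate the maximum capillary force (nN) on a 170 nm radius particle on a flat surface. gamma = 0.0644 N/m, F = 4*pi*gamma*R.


Convert radius: R = 170 nm = 1.7e-07 m
F = 4 * pi * gamma * R
F = 4 * pi * 0.0644 * 1.7e-07
F = 1.37577e-07 N = 137.5766 nN

137.5766


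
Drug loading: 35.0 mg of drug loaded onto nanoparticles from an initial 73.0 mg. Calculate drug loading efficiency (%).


Drug loading efficiency = (drug loaded / drug initial) * 100
DLE = 35.0 / 73.0 * 100
DLE = 0.4795 * 100
DLE = 47.95%

47.95


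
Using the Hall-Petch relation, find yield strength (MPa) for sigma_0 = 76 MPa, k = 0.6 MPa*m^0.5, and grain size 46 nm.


d = 46 nm = 4.6e-08 m
sqrt(d) = 0.0002144761
Hall-Petch contribution = k / sqrt(d) = 0.6 / 0.0002144761 = 2797.5 MPa
sigma = sigma_0 + k/sqrt(d) = 76 + 2797.5 = 2873.5 MPa

2873.5


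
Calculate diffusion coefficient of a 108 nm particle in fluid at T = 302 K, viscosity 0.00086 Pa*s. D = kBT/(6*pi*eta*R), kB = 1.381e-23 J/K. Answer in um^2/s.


Radius R = 108/2 = 54 nm = 5.4e-08 m
D = kB*T / (6*pi*eta*R)
D = 1.381e-23 * 302 / (6 * pi * 0.00086 * 5.4e-08)
D = 4.76439e-12 m^2/s = 4.764 um^2/s

4.764


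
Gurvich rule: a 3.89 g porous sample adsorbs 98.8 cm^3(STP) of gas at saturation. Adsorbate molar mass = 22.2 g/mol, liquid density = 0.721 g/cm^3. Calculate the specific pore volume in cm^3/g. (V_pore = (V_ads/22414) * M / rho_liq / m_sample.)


Moles adsorbed n = V_ads / 22414 = 98.8 / 22414 = 4.407959e-03 mol
Liquid volume V_liq = n * M / rho_liq = 4.407959e-03 * 22.2 / 0.721 = 0.13572 cm^3
Specific pore volume V_pore = V_liq / m_sample = 0.13572 / 3.89
V_pore = 0.0349 cm^3/g

0.0349


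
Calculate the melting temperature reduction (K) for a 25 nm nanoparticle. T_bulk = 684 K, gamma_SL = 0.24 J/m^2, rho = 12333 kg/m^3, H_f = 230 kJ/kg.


Radius R = 25/2 = 12.5 nm = 1.25e-08 m
Convert H_f = 230 kJ/kg = 230000 J/kg
dT = 2 * gamma_SL * T_bulk / (rho * H_f * R)
dT = 2 * 0.24 * 684 / (12333 * 230000 * 1.25e-08)
dT = 9.3 K

9.3


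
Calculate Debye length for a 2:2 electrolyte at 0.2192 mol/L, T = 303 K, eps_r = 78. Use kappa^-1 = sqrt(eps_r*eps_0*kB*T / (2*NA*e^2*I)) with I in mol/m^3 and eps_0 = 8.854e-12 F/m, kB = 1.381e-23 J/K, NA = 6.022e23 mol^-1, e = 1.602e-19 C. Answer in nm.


Ionic strength I = 0.2192 * 2^2 * 1000 = 876.8 mol/m^3
kappa^-1 = sqrt(78 * 8.854e-12 * 1.381e-23 * 303 / (2 * 6.022e23 * (1.602e-19)^2 * 876.8))
kappa^-1 = 0.327 nm

0.327


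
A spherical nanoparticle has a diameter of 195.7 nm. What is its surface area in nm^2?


Radius r = 195.7/2 = 97.85 nm
Surface area SA = 4 * pi * r^2
SA = 4 * pi * (97.85)^2
SA = 120318.25 nm^2

120318.25


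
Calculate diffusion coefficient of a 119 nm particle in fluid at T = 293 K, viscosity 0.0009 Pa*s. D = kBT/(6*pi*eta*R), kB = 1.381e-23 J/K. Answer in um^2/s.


Radius R = 119/2 = 59.5 nm = 5.95e-08 m
D = kB*T / (6*pi*eta*R)
D = 1.381e-23 * 293 / (6 * pi * 0.0009 * 5.95e-08)
D = 4.00867e-12 m^2/s = 4.009 um^2/s

4.009


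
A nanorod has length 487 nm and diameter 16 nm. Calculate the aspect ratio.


Aspect ratio AR = length / diameter
AR = 487 / 16
AR = 30.44

30.44


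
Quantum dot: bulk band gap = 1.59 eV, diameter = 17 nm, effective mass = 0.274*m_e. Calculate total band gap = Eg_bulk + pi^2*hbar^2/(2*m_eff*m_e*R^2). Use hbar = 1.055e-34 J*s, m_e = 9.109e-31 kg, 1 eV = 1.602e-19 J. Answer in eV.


Radius R = 17/2 nm = 8.5e-09 m
Confinement energy dE = pi^2 * hbar^2 / (2 * m_eff * m_e * R^2)
dE = pi^2 * (1.055e-34)^2 / (2 * 0.274 * 9.109e-31 * (8.5e-09)^2) J, divided by 1.602e-19 J/eV
dE = 0.019 eV
Total band gap = E_g(bulk) + dE = 1.59 + 0.019 = 1.609 eV

1.609


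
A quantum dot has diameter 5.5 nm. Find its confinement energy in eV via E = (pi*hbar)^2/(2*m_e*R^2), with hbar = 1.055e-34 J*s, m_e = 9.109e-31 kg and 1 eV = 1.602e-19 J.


Radius R = 5.5/2 = 2.75 nm = 2.75e-09 m
E = (pi * 1.055e-34)^2 / (2 * 9.109e-31 * (2.75e-09)^2)
E(J) = 7.97331e-21
E = E(J) / 1.602e-19 = 0.0498 eV

0.0498


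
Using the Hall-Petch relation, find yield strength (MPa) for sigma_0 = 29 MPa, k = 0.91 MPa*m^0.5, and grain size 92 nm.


d = 92 nm = 9.2e-08 m
sqrt(d) = 0.000303315
Hall-Petch contribution = k / sqrt(d) = 0.91 / 0.000303315 = 3000.2 MPa
sigma = sigma_0 + k/sqrt(d) = 29 + 3000.2 = 3029.2 MPa

3029.2


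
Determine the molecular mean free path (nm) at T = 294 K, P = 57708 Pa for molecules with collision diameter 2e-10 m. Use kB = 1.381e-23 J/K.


Mean free path: lambda = kB*T / (sqrt(2) * pi * d^2 * P)
lambda = 1.381e-23 * 294 / (sqrt(2) * pi * (2e-10)^2 * 57708)
lambda = 3.95895e-07 m
lambda = 395.9 nm

395.9


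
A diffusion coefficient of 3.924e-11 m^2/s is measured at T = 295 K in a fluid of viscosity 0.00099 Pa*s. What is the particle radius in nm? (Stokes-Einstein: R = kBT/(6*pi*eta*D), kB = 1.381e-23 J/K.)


Stokes-Einstein: R = kB*T / (6*pi*eta*D)
R = 1.381e-23 * 295 / (6 * pi * 0.00099 * 3.924e-11)
R = 5.56353e-09 m = 5.56 nm

5.56


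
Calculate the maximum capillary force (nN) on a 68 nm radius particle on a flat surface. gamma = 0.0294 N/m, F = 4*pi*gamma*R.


Convert radius: R = 68 nm = 6.8e-08 m
F = 4 * pi * gamma * R
F = 4 * pi * 0.0294 * 6.8e-08
F = 2.51227e-08 N = 25.1227 nN

25.1227


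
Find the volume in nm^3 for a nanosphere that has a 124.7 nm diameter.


Radius r = 124.7/2 = 62.35 nm
Volume V = (4/3) * pi * r^3
V = (4/3) * pi * (62.35)^3
V = 1015308.41 nm^3

1015308.41


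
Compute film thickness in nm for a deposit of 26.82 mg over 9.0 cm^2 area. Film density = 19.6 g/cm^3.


Convert: m = 26.82 mg = 2.6820e-05 kg, A = 9.0 cm^2 = 9.0000e-04 m^2, rho = 19.6 g/cm^3 = 19600 kg/m^3
t = m / (A * rho)
t = 2.6820e-05 / (9.0000e-04 * 19600)
t = 1.5204e-06 m = 1520.4 nm

1520.4


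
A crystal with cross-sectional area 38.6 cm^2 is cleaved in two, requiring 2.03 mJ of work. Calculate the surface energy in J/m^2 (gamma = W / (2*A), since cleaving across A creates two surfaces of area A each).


Convert: A = 38.6 cm^2 = 0.00386 m^2, W = 2.03 mJ = 0.00203 J
Cleaving exposes two faces of area A, so total new surface = 2*A and gamma = W / (2*A)
gamma = 0.00203 / (2 * 0.00386)
gamma = 0.263 J/m^2

0.263


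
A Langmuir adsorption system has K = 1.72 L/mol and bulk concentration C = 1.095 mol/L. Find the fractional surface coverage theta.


Langmuir isotherm: theta = K*C / (1 + K*C)
K*C = 1.72 * 1.095 = 1.8834
theta = 1.8834 / (1 + 1.8834) = 1.8834 / 2.8834
theta = 0.6532

0.6532


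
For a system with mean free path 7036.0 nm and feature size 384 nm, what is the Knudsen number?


Knudsen number Kn = lambda / L
Kn = 7036.0 / 384
Kn = 18.3229

18.3229


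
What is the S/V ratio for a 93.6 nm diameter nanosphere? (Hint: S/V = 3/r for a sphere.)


Radius r = 93.6/2 = 46.8 nm
S/V = 3 / r = 3 / 46.8
S/V = 0.0641 nm^-1

0.0641


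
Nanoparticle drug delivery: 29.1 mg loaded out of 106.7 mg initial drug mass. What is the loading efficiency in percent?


Drug loading efficiency = (drug loaded / drug initial) * 100
DLE = 29.1 / 106.7 * 100
DLE = 0.2727 * 100
DLE = 27.27%

27.27


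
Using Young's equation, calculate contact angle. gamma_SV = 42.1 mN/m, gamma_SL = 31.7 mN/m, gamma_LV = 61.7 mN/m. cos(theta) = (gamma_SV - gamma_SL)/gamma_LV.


cos(theta) = (gamma_SV - gamma_SL) / gamma_LV
cos(theta) = (42.1 - 31.7) / 61.7
cos(theta) = 0.168558
theta = arccos(0.168558) = 80.3 degrees

80.3


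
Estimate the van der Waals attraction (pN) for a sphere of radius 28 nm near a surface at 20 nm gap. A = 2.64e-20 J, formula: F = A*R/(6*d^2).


Convert to SI: R = 28 nm = 2.8e-08 m, d = 20 nm = 2e-08 m
F = A * R / (6 * d^2)
F = 2.64e-20 * 2.8e-08 / (6 * (2e-08)^2)
F = 3.08e-13 N = 0.308 pN

0.308


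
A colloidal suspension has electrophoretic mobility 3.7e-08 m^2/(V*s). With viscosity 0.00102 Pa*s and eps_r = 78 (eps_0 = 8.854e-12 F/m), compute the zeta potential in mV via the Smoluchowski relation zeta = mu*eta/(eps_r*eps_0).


Smoluchowski equation: zeta = mu * eta / (eps_r * eps_0)
zeta = 3.7e-08 * 0.00102 / (78 * 8.854e-12)
zeta = 0.054647 V = 54.65 mV

54.65


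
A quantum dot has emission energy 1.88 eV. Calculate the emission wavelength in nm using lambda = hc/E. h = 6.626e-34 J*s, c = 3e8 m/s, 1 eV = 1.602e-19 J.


Convert energy: E = 1.88 eV = 1.88 * 1.602e-19 = 3.01176e-19 J
lambda = h*c / E = 6.626e-34 * 3e8 / 3.01176e-19
lambda = 6.60013e-07 m = 660.0 nm

660.0


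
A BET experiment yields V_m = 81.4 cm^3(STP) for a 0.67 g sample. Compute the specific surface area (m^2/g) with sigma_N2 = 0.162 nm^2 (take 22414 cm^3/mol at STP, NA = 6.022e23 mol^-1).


Number of moles in monolayer = V_m / 22414 = 81.4 / 22414 = 0.00363166
Number of molecules = moles * NA = 0.00363166 * 6.022e23
SA = molecules * sigma / mass
SA = (81.4 / 22414) * 6.022e23 * 0.162e-18 / 0.67
SA = 528.8 m^2/g

528.8


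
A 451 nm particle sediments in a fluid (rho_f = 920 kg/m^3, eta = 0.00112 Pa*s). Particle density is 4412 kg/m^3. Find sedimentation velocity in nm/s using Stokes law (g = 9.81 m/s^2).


Radius R = 451/2 nm = 2.255e-07 m
Density difference = 4412 - 920 = 3492 kg/m^3
v = 2 * R^2 * (rho_p - rho_f) * g / (9 * eta)
v = 2 * (2.255e-07)^2 * 3492 * 9.81 / (9 * 0.00112)
v = 3.45626e-07 m/s = 345.6255 nm/s

345.6255


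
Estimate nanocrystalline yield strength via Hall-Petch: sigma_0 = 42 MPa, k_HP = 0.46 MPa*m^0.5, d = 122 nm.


d = 122 nm = 1.22e-07 m
sqrt(d) = 0.000349285
Hall-Petch contribution = k / sqrt(d) = 0.46 / 0.000349285 = 1317.0 MPa
sigma = sigma_0 + k/sqrt(d) = 42 + 1317.0 = 1359.0 MPa

1359.0


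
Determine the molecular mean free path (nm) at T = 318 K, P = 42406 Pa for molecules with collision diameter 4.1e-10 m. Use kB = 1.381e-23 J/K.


Mean free path: lambda = kB*T / (sqrt(2) * pi * d^2 * P)
lambda = 1.381e-23 * 318 / (sqrt(2) * pi * (4.1e-10)^2 * 42406)
lambda = 1.38663e-07 m
lambda = 138.66 nm

138.66


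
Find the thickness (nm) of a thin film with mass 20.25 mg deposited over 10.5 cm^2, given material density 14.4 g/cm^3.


Convert: m = 20.25 mg = 2.0250e-05 kg, A = 10.5 cm^2 = 1.0500e-03 m^2, rho = 14.4 g/cm^3 = 14400 kg/m^3
t = m / (A * rho)
t = 2.0250e-05 / (1.0500e-03 * 14400)
t = 1.3393e-06 m = 1339.3 nm

1339.3


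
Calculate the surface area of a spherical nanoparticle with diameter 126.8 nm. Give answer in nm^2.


Radius r = 126.8/2 = 63.4 nm
Surface area SA = 4 * pi * r^2
SA = 4 * pi * (63.4)^2
SA = 50511.28 nm^2

50511.28


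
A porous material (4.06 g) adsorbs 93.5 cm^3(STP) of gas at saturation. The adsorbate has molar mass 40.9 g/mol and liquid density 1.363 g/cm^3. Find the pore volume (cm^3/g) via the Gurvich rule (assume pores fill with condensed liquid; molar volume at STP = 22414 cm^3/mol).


Moles adsorbed n = V_ads / 22414 = 93.5 / 22414 = 4.171500e-03 mol
Liquid volume V_liq = n * M / rho_liq = 4.171500e-03 * 40.9 / 1.363 = 0.12518 cm^3
Specific pore volume V_pore = V_liq / m_sample = 0.12518 / 4.06
V_pore = 0.0308 cm^3/g

0.0308


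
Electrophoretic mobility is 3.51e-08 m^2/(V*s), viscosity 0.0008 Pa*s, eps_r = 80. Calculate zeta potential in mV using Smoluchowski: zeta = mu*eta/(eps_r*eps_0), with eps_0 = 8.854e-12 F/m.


Smoluchowski equation: zeta = mu * eta / (eps_r * eps_0)
zeta = 3.51e-08 * 0.0008 / (80 * 8.854e-12)
zeta = 0.039643 V = 39.64 mV

39.64


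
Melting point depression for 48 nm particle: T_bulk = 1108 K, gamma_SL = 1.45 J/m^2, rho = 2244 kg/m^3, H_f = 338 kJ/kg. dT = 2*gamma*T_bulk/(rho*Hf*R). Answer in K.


Radius R = 48/2 = 24 nm = 2.4e-08 m
Convert H_f = 338 kJ/kg = 338000 J/kg
dT = 2 * gamma_SL * T_bulk / (rho * H_f * R)
dT = 2 * 1.45 * 1108 / (2244 * 338000 * 2.4e-08)
dT = 176.5 K

176.5


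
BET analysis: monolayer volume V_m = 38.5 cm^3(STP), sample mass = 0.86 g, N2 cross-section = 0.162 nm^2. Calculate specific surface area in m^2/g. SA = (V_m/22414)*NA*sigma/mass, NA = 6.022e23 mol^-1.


Number of moles in monolayer = V_m / 22414 = 38.5 / 22414 = 0.00171768
Number of molecules = moles * NA = 0.00171768 * 6.022e23
SA = molecules * sigma / mass
SA = (38.5 / 22414) * 6.022e23 * 0.162e-18 / 0.86
SA = 194.8 m^2/g

194.8


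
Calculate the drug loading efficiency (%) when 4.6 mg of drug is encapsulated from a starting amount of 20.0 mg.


Drug loading efficiency = (drug loaded / drug initial) * 100
DLE = 4.6 / 20.0 * 100
DLE = 0.23 * 100
DLE = 23.0%

23.0


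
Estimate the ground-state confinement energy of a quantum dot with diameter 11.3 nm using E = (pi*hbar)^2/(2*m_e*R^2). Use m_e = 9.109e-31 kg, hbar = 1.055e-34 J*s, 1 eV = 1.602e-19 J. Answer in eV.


Radius R = 11.3/2 = 5.65 nm = 5.65e-09 m
E = (pi * 1.055e-34)^2 / (2 * 9.109e-31 * (5.65e-09)^2)
E(J) = 1.88889e-21
E = E(J) / 1.602e-19 = 0.0118 eV

0.0118


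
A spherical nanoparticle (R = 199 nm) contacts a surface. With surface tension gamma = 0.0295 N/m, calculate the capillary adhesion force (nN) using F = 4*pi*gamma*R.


Convert radius: R = 199 nm = 1.99e-07 m
F = 4 * pi * gamma * R
F = 4 * pi * 0.0295 * 1.99e-07
F = 7.37709e-08 N = 73.7709 nN

73.7709


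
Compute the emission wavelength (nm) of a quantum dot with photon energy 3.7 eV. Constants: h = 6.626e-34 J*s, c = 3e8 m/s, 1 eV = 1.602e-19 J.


Convert energy: E = 3.7 eV = 3.7 * 1.602e-19 = 5.9274e-19 J
lambda = h*c / E = 6.626e-34 * 3e8 / 5.9274e-19
lambda = 3.35358e-07 m = 335.4 nm

335.4


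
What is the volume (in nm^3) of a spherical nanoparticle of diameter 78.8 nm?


Radius r = 78.8/2 = 39.4 nm
Volume V = (4/3) * pi * r^3
V = (4/3) * pi * (39.4)^3
V = 256198.91 nm^3

256198.91


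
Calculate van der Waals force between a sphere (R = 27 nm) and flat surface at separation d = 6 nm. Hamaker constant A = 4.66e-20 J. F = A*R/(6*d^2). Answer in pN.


Convert to SI: R = 27 nm = 2.7e-08 m, d = 6 nm = 6e-09 m
F = A * R / (6 * d^2)
F = 4.66e-20 * 2.7e-08 / (6 * (6e-09)^2)
F = 5.825e-12 N = 5.825 pN

5.825


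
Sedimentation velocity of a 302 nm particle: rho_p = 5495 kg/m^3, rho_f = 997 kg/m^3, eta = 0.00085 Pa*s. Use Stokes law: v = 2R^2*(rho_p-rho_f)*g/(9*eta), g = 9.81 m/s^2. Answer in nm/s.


Radius R = 302/2 nm = 1.51e-07 m
Density difference = 5495 - 997 = 4498 kg/m^3
v = 2 * R^2 * (rho_p - rho_f) * g / (9 * eta)
v = 2 * (1.51e-07)^2 * 4498 * 9.81 / (9 * 0.00085)
v = 2.63033e-07 m/s = 263.0334 nm/s

263.0334


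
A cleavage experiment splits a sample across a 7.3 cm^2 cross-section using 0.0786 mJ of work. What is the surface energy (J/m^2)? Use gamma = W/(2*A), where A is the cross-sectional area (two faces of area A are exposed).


Convert: A = 7.3 cm^2 = 0.00073 m^2, W = 0.0786 mJ = 7.86e-05 J
Cleaving exposes two faces of area A, so total new surface = 2*A and gamma = W / (2*A)
gamma = 7.86e-05 / (2 * 0.00073)
gamma = 0.054 J/m^2

0.054


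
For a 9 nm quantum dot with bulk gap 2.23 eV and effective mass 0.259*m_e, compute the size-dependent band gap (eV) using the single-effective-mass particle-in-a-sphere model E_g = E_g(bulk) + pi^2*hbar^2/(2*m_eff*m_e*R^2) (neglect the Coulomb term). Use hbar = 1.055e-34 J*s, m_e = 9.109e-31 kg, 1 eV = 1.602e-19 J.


Radius R = 9/2 nm = 4.5e-09 m
Confinement energy dE = pi^2 * hbar^2 / (2 * m_eff * m_e * R^2)
dE = pi^2 * (1.055e-34)^2 / (2 * 0.259 * 9.109e-31 * (4.5e-09)^2) J, divided by 1.602e-19 J/eV
dE = 0.0718 eV
Total band gap = E_g(bulk) + dE = 2.23 + 0.0718 = 2.3018 eV

2.3018


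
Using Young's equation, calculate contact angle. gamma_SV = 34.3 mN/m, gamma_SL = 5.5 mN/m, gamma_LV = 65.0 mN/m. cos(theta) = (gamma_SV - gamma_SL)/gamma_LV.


cos(theta) = (gamma_SV - gamma_SL) / gamma_LV
cos(theta) = (34.3 - 5.5) / 65.0
cos(theta) = 0.443077
theta = arccos(0.443077) = 63.7 degrees

63.7


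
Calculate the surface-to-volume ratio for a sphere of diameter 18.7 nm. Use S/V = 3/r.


Radius r = 18.7/2 = 9.35 nm
S/V = 3 / r = 3 / 9.35
S/V = 0.3209 nm^-1

0.3209


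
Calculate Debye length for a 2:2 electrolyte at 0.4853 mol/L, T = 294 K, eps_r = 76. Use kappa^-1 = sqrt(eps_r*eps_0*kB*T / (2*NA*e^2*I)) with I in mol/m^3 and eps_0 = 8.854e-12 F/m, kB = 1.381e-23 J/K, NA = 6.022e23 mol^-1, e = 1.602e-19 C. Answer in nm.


Ionic strength I = 0.4853 * 2^2 * 1000 = 1941.2 mol/m^3
kappa^-1 = sqrt(76 * 8.854e-12 * 1.381e-23 * 294 / (2 * 6.022e23 * (1.602e-19)^2 * 1941.2))
kappa^-1 = 0.213 nm

0.213


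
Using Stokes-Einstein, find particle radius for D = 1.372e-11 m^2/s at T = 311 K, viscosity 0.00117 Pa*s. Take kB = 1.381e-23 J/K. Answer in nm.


Stokes-Einstein: R = kB*T / (6*pi*eta*D)
R = 1.381e-23 * 311 / (6 * pi * 0.00117 * 1.372e-11)
R = 1.41943e-08 m = 14.19 nm

14.19


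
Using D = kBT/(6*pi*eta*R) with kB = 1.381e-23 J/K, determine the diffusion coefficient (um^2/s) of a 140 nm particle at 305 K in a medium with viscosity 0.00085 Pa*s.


Radius R = 140/2 = 70 nm = 7e-08 m
D = kB*T / (6*pi*eta*R)
D = 1.381e-23 * 305 / (6 * pi * 0.00085 * 7e-08)
D = 3.75557e-12 m^2/s = 3.756 um^2/s

3.756


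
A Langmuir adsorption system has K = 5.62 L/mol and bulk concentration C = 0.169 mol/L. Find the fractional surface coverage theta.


Langmuir isotherm: theta = K*C / (1 + K*C)
K*C = 5.62 * 0.169 = 0.94978
theta = 0.94978 / (1 + 0.94978) = 0.94978 / 1.94978
theta = 0.4871

0.4871


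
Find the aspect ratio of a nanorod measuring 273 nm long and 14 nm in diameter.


Aspect ratio AR = length / diameter
AR = 273 / 14
AR = 19.5

19.5


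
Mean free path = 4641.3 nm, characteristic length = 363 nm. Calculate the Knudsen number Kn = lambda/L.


Knudsen number Kn = lambda / L
Kn = 4641.3 / 363
Kn = 12.786

12.786


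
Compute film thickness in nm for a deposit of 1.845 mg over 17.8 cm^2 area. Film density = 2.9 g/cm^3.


Convert: m = 1.845 mg = 1.8450e-06 kg, A = 17.8 cm^2 = 1.7800e-03 m^2, rho = 2.9 g/cm^3 = 2900 kg/m^3
t = m / (A * rho)
t = 1.8450e-06 / (1.7800e-03 * 2900)
t = 3.5742e-07 m = 357.4 nm

357.4


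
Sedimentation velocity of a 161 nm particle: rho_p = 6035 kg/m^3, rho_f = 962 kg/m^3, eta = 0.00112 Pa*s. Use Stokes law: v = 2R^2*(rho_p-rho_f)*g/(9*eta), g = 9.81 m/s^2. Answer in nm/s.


Radius R = 161/2 nm = 8.05e-08 m
Density difference = 6035 - 962 = 5073 kg/m^3
v = 2 * R^2 * (rho_p - rho_f) * g / (9 * eta)
v = 2 * (8.05e-08)^2 * 5073 * 9.81 / (9 * 0.00112)
v = 6.39875e-08 m/s = 63.9875 nm/s

63.9875


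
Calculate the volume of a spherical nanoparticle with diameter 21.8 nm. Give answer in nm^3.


Radius r = 21.8/2 = 10.9 nm
Volume V = (4/3) * pi * r^3
V = (4/3) * pi * (10.9)^3
V = 5424.6 nm^3

5424.6


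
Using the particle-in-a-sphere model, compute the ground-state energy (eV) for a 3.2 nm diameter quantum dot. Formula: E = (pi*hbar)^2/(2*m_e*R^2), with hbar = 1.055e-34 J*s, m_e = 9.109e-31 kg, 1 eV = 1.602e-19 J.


Radius R = 3.2/2 = 1.6 nm = 1.6e-09 m
E = (pi * 1.055e-34)^2 / (2 * 9.109e-31 * (1.6e-09)^2)
E(J) = 2.3554e-20
E = E(J) / 1.602e-19 = 0.147 eV

0.147


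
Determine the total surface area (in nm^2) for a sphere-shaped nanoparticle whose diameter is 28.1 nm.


Radius r = 28.1/2 = 14.05 nm
Surface area SA = 4 * pi * r^2
SA = 4 * pi * (14.05)^2
SA = 2480.63 nm^2

2480.63


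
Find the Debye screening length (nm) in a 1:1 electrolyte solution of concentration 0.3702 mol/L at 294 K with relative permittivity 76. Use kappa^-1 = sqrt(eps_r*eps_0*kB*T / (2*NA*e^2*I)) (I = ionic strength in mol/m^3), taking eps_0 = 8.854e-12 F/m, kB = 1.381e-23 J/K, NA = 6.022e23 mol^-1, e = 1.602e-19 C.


Ionic strength I = 0.3702 * 1^2 * 1000 = 370.2 mol/m^3
kappa^-1 = sqrt(76 * 8.854e-12 * 1.381e-23 * 294 / (2 * 6.022e23 * (1.602e-19)^2 * 370.2))
kappa^-1 = 0.489 nm

0.489


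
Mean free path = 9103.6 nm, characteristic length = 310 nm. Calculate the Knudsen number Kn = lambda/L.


Knudsen number Kn = lambda / L
Kn = 9103.6 / 310
Kn = 29.3665

29.3665


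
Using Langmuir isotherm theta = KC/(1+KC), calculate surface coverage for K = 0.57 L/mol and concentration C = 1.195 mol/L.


Langmuir isotherm: theta = K*C / (1 + K*C)
K*C = 0.57 * 1.195 = 0.68115
theta = 0.68115 / (1 + 0.68115) = 0.68115 / 1.68115
theta = 0.4052

0.4052


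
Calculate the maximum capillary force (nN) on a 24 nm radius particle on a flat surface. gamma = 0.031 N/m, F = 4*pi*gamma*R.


Convert radius: R = 24 nm = 2.4e-08 m
F = 4 * pi * gamma * R
F = 4 * pi * 0.031 * 2.4e-08
F = 9.34938e-09 N = 9.3494 nN

9.3494


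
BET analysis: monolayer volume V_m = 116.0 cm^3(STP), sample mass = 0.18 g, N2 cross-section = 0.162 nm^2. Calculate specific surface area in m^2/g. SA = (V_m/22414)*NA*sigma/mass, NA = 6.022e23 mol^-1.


Number of moles in monolayer = V_m / 22414 = 116.0 / 22414 = 0.00517534
Number of molecules = moles * NA = 0.00517534 * 6.022e23
SA = molecules * sigma / mass
SA = (116.0 / 22414) * 6.022e23 * 0.162e-18 / 0.18
SA = 2804.9 m^2/g

2804.9


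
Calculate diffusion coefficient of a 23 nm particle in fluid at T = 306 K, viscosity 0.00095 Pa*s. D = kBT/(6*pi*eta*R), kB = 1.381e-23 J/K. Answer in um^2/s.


Radius R = 23/2 = 11.5 nm = 1.15e-08 m
D = kB*T / (6*pi*eta*R)
D = 1.381e-23 * 306 / (6 * pi * 0.00095 * 1.15e-08)
D = 2.05207e-11 m^2/s = 20.521 um^2/s

20.521


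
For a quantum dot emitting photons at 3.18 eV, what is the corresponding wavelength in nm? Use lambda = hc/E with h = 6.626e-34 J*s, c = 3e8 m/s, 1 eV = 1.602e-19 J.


Convert energy: E = 3.18 eV = 3.18 * 1.602e-19 = 5.09436e-19 J
lambda = h*c / E = 6.626e-34 * 3e8 / 5.09436e-19
lambda = 3.90196e-07 m = 390.2 nm

390.2


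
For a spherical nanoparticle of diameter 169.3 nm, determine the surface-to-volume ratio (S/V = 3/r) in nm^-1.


Radius r = 169.3/2 = 84.65 nm
S/V = 3 / r = 3 / 84.65
S/V = 0.0354 nm^-1

0.0354


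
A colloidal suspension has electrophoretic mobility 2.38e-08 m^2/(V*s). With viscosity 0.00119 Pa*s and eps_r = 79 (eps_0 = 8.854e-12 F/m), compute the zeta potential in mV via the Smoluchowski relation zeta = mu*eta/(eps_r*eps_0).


Smoluchowski equation: zeta = mu * eta / (eps_r * eps_0)
zeta = 2.38e-08 * 0.00119 / (79 * 8.854e-12)
zeta = 0.040491 V = 40.49 mV

40.49
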